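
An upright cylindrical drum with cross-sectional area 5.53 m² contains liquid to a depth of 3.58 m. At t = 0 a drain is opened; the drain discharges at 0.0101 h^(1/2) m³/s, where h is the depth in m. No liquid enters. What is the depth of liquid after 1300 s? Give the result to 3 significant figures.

0.497 m

A dh/dt = −Q_out = −0.0101 √h.
Separate and integrate: 2(√h − √h₀) = −(0.0101/A) t.
√h = √3.58 − 0.0101·1300/(2·5.53) = 1.8921 − 1.1872 = 0.70493.
h = 0.70493² = 0.49692 m.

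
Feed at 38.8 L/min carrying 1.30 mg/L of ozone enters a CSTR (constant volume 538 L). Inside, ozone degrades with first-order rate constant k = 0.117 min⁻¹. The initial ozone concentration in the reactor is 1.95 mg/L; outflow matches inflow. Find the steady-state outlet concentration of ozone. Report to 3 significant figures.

0.496 mg/L

Accumulation = in − out − consumed: V dC/dt = Q C_in − Q C − k V C.
At steady state: 0 = Q C_in − (Q + kV) C_ss, so C_ss = Q C_in/(Q + kV).
C_ss = 38.8·1.30/(38.8 + 0.117·538) = 50.440/101.75 = 0.49574 mg/L.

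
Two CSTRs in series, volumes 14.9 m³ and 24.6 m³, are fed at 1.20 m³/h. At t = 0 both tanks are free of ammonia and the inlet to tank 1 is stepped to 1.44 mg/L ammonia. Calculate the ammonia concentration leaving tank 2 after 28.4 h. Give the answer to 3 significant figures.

Species balance on tank i: dCᵢ/dt = (Cᵢ₋₁ − Cᵢ)/τᵢ with τᵢ = Vᵢ/Q.
τ₁ = 14.9/1.20 = 12.417 h; τ₂ = 24.6/1.20 = 20.500 h.
Solving the cascade with C₁(0)=C₂(0)=0 gives C₂(t) = C_in[1 − (τ₁ e^(−t/τ₁) − τ₂ e^(−t/τ₂))/(τ₁ − τ₂)].
At t = 28.4: e^(−t/τ₁) = 0.10155, e^(−t/τ₂) = 0.25023.
C₂ = 1.44·[1 − (12.417·0.10155 − 20.500·0.25023)/(-8.0833)] = 1.44·0.52137 = 0.75078 mg/L.

0.751 mg/L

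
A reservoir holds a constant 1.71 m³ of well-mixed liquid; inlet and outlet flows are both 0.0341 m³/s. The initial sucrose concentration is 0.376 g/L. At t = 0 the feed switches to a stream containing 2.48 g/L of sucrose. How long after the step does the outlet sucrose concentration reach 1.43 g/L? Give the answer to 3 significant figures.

34.9 s

Unsteady species balance (constant V, well mixed): V dC/dt = Q(C_in − C), so τ = V/Q = 50.147 s.
C(t) = C_in + (C₀ − C_in) e^(−t/τ). Set C = 1.43 and solve for t:
e^(−t/τ) = (C − C_in)/(C₀ − C_in) = (1.43 − 2.48)/(0.376 − 2.48) = 0.49905
t = −τ ln(…) = 50.147 × 0.69505 = 34.854 s.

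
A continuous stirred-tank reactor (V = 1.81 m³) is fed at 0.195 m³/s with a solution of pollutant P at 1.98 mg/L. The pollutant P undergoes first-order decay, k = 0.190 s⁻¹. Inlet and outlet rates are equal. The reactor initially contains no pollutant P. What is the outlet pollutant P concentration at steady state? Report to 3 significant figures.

Accumulation = in − out − consumed: V dC/dt = Q C_in − Q C − k V C.
Steady state (dC/dt = 0): C_ss = Q C_in/(Q + kV) = C_in/(1 + kV/Q).
C_ss = 0.195·1.98/(0.195 + 0.190·1.81) = 0.38610/0.53890 = 0.71646 mg/L.

0.716 mg/L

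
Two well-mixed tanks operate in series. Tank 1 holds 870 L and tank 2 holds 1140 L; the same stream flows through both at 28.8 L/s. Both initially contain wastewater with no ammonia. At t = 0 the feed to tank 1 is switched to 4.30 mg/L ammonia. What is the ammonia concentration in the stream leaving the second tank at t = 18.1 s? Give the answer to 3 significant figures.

Time constants: τᵢ = Vᵢ/Q for each well-mixed tank.
τ₁ = 870/28.8 = 30.208 s; τ₂ = 1140/28.8 = 39.583 s.
Tank 1: C₁ = C_in(1 − e^(−t/τ₁)). Tank 2 (τ₁ ≠ τ₂): C₂ = C_in[1 − (τ₁ e^(−t/τ₁) − τ₂ e^(−t/τ₂))/(τ₁ − τ₂)].
At t = 18.1: e^(−t/τ₁) = 0.54927, e^(−t/τ₂) = 0.63301.
C₂ = 4.30·[1 − (30.208·0.54927 − 39.583·0.63301)/(-9.3750)] = 4.30·0.097132 = 0.41767 mg/L.

0.418 mg/L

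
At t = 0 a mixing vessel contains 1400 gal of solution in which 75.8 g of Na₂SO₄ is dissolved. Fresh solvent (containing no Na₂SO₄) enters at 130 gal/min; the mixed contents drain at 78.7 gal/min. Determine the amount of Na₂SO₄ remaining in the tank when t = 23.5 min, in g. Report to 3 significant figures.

Total volume: dV/dt = Q_in − Q_out = 51.300 gal/min, so V(t) = 1400 + 51.300 t and V(23.5) = 2605.6 gal.
Solute balance: dm/dt = 0 − Q_out C = −Q_out m/V(t).
Separate: dm/m = −Q_out dt/V(t) ⇒ ln(m/m₀) = −(Q_out/(Q_in−Q_out)) ln(V/V₀).
m = m₀ (V₀/V)^(Q_out/(Q_in−Q_out)) = 75.8 × (1400/2605.6)^(1.5341) = 29.229 g.

29.2 g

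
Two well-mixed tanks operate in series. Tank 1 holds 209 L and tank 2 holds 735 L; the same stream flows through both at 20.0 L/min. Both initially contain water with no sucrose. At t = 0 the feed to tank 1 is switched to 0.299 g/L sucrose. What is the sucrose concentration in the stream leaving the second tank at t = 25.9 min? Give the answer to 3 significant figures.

Each tank obeys Vᵢ dCᵢ/dt = Q(Cᵢ₋₁ − Cᵢ), so τᵢ = Vᵢ/Q.
τ₁ = 209/20.0 = 10.450 min; τ₂ = 735/20.0 = 36.750 min.
Solving the cascade with C₁(0)=C₂(0)=0 gives C₂(t) = C_in[1 − (τ₁ e^(−t/τ₁) − τ₂ e^(−t/τ₂))/(τ₁ − τ₂)].
At t = 25.9: e^(−t/τ₁) = 0.083872, e^(−t/τ₂) = 0.49423.
C₂ = 0.299·[1 − (10.450·0.083872 − 36.750·0.49423)/(-26.300)] = 0.299·0.34272 = 0.10247 g/L.

0.102 g/L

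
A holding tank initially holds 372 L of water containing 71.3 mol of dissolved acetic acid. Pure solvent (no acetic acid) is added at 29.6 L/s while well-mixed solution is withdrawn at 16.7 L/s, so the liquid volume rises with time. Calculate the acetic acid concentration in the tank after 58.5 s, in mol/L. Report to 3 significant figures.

0.0151 mol/L

Let m(t) be the amount of acetic acid. Volume: V(t) = V₀ + (Q_in − Q_out) t = 372 + 12.900 t; V(58.5) = 1126.7 L.
Solute balance: dm/dt = 0 − Q_out C = −Q_out m/V(t).
Separate: dm/m = −Q_out dt/V(t) ⇒ ln(m/m₀) = −(Q_out/(Q_in−Q_out)) ln(V/V₀).
m = m₀ (V₀/V)^(Q_out/(Q_in−Q_out)) = 71.3 × (372/1126.7)^(1.2946) = 16.986 mol.
C = m/V = 16.986/1126.7 = 0.015076 mol/L.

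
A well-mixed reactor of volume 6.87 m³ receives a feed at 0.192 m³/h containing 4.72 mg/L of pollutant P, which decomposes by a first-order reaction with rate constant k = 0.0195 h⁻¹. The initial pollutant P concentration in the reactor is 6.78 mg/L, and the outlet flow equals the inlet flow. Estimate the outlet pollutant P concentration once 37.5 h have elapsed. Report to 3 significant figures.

3.46 mg/L

Species balance: V dC/dt = Q C_in − Q C − k V C.
This is linear with rate a = Q/V + k = 0.047448 h⁻¹.
C_ss = Q C_in/(Q + kV) = 2.7802 mg/L; C(t) = C_ss + (C₀ − C_ss) e^(−a t).
C(37.5) = 2.7802 + (3.9998)·e^(−0.047448·37.5) = 2.7802 + (3.9998)·0.16876 = 3.4552 mg/L.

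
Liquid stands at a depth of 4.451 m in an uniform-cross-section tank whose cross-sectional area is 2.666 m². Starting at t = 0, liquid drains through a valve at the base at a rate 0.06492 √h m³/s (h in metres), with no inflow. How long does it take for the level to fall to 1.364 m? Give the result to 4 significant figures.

77.35 s

A dh/dt = −Q_out = −0.06492 √h.
This is separable: 2 d(√h)/dt = −0.06492/A, so √h = √h₀ − (0.06492/(2A)) t.
t = 2A(√h₀ − √h)/0.06492 = 2·2.666·(√4.451 − √1.364)/0.06492
  = 5.33200 × (2.10974 − 1.16790) / 0.06492 = 77.3547 s.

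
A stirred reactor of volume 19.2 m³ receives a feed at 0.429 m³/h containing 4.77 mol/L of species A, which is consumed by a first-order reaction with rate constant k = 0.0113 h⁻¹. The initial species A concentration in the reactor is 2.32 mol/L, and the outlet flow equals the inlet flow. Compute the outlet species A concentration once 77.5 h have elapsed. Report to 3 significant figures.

Accumulation = in − out − consumed: V dC/dt = Q C_in − Q C − k V C.
This is linear with rate a = Q/V + k = 0.033644 h⁻¹.
C_ss = Q C_in/(Q + kV) = 3.1679 mol/L; C(t) = C_ss + (C₀ − C_ss) e^(−a t).
C(77.5) = 3.1679 + (-0.84789)·e^(−0.033644·77.5) = 3.1679 + (-0.84789)·0.073727 = 3.1054 mol/L.

3.11 mol/L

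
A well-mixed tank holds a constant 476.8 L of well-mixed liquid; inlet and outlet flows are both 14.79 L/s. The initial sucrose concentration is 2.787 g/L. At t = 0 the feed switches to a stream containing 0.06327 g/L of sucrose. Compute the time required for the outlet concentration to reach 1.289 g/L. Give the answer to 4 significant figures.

25.74 s

Unsteady species balance (constant V, well mixed): V dC/dt = Q(C_in − C), so τ = V/Q = 32.2380 s.
C(t) = C_in + (C₀ − C_in) e^(−t/τ). Set C = 1.289 and solve for t:
e^(−t/τ) = (C − C_in)/(C₀ − C_in) = (1.289 − 0.06327)/(2.787 − 0.06327) = 0.450019
t = −τ ln(…) = 32.2380 × 0.798466 = 25.7409 s.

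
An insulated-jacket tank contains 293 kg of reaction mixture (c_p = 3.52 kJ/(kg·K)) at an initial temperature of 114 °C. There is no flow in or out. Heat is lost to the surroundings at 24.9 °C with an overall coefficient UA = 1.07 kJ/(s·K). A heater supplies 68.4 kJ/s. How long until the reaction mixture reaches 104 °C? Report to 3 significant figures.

488 s

Unsteady energy balance on the tank contents: M c_p dT/dt = −UA(T − T_amb) + Q̇.
τ = M c_p/UA = 963.89 s; T_ss = T_amb + Q̇/UA = 24.9 + 68.4/1.07 = 88.825 °C.
T(t) = T_ss + (T₀ − T_ss)e^(−t/τ); set T = 104:
t = −τ ln[(T − T_ss)/(T₀ − T_ss)] = −963.89 · ln(0.60278) = 487.93 s.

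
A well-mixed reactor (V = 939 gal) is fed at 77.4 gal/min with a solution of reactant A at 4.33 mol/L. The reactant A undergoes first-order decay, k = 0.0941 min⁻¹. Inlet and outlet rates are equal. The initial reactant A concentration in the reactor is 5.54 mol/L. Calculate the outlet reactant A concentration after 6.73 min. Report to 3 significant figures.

3.09 mol/L

Species balance: V dC/dt = Q C_in − Q C − k V C.
dC/dt = (Q/V) C_in − (Q/V + k) C; effective rate a = Q/V + k = 0.082428 + 0.0941 = 0.17653 min⁻¹.
C_ss = Q C_in/(Q + kV) = 2.0219 mol/L; C(t) = C_ss + (C₀ − C_ss) e^(−a t).
C(6.73) = 2.0219 + (3.5181)·e^(−0.17653·6.73) = 2.0219 + (3.5181)·0.30482 = 3.0943 mol/L.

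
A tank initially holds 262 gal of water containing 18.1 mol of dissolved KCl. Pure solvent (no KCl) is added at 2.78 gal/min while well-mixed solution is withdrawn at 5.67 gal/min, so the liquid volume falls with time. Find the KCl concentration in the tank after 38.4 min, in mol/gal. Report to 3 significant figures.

0.0407 mol/gal

Let m(t) be the amount of KCl. Volume: V(t) = V₀ + (Q_in − Q_out) t = 262 − 2.8900 t; V(38.4) = 151.02 gal.
No KCl enters, so dm/dt = −Q_out · (m/V).
Separate: dm/m = −Q_out dt/V(t) ⇒ ln(m/m₀) = −(Q_out/(Q_in−Q_out)) ln(V/V₀).
m = m₀ (V₀/V)^(Q_out/(Q_in−Q_out)) = 18.1 × (262/151.02)^(-1.9619) = 6.1415 mol.
C = m/V = 6.1415/151.02 = 0.040666 mol/gal.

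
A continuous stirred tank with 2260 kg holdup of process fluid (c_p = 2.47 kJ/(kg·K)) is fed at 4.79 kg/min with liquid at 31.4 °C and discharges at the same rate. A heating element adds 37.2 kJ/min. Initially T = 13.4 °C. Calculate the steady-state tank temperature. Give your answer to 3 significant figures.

34.5 °C

Unsteady energy balance on the tank contents: M c_p dT/dt = ṁ c_p (T_in − T) + 37.2.
At steady state dT/dt = 0 ⇒ T_ss = T_in + Q̇/(ṁ c_p) = 31.4 + 37.2/(4.79·2.47) = 34.544 °C.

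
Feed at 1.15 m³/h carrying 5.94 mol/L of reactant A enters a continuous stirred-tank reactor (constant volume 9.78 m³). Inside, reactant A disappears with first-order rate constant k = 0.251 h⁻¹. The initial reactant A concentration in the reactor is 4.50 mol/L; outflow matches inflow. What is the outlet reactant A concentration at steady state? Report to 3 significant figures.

V dC/dt = Q(C_in − C) − k V C.
At steady state: 0 = Q C_in − (Q + kV) C_ss, so C_ss = Q C_in/(Q + kV).
C_ss = 1.15·5.94/(1.15 + 0.251·9.78) = 6.8310/3.6048 = 1.8950 mol/L.

1.89 mol/L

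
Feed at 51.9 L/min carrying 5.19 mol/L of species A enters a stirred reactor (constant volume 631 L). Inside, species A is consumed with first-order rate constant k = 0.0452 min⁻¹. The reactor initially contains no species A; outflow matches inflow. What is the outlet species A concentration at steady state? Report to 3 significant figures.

3.35 mol/L

Accumulation = in − out − consumed: V dC/dt = Q C_in − Q C − k V C.
At steady state: 0 = Q C_in − (Q + kV) C_ss, so C_ss = Q C_in/(Q + kV).
C_ss = 51.9·5.19/(51.9 + 0.0452·631) = 269.36/80.421 = 3.3494 mol/L.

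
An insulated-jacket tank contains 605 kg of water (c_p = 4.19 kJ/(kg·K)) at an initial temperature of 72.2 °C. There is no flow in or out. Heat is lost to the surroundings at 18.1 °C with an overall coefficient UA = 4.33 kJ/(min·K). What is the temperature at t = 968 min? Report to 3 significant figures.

28.5 °C

Unsteady energy balance on the tank contents: M c_p dT/dt = −UA(T − T_amb).
dT/dt = (T_ss − T)/τ with T_ss = T_amb = 18.100 °C, τ = M c_p/UA = 605·4.19/4.33 = 585.44 min.
This is linear first-order; T(t) = T_ss + (T₀ − T_ss) e^(−t/τ).
T(968) = 18.100 + (54.100)·0.19139 = 28.454 °C.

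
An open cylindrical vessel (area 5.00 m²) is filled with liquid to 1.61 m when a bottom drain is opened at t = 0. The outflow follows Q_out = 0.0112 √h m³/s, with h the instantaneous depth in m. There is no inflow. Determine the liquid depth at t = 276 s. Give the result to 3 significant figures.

0.921 m

With no inflow, A dh/dt = −0.0112 √h.
This is separable: 2 d(√h)/dt = −0.0112/A, so √h = √h₀ − (0.0112/(2A)) t.
√h = √1.61 − 0.0112·276/(2·5.00) = 1.2689 − 0.30912 = 0.95974.
h = 0.95974² = 0.92110 m.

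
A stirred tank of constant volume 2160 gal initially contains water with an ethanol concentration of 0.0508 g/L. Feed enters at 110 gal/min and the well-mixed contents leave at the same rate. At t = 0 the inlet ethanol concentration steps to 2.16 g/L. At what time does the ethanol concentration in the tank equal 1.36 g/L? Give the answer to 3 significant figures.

19.0 min

Mass balance on the solute (V constant): V dC/dt = Q(C_in − C), so τ = V/Q = 19.636 min.
C(t) = C_in + (C₀ − C_in) e^(−t/τ). Set C = 1.36 and solve for t:
e^(−t/τ) = (C − C_in)/(C₀ − C_in) = (1.36 − 2.16)/(0.0508 − 2.16) = 0.37929
t = −τ ln(…) = 19.636 × 0.96945 = 19.037 min.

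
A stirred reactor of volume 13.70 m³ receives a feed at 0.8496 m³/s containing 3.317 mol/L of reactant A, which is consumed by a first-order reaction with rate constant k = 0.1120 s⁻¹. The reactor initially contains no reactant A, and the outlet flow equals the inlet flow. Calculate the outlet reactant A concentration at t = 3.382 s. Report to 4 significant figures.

0.5259 mol/L

Accumulation = in − out − consumed: V dC/dt = Q C_in − Q C − k V C.
dC/dt = (Q/V) C_in − (Q/V + k) C; effective rate a = Q/V + k = 0.0620146 + 0.1120 = 0.174015 s⁻¹.
C_ss = Q C_in/(Q + kV) = 1.18210 mol/L; C(t) = C_ss + (C₀ − C_ss) e^(−a t).
C(3.382) = 1.18210 + (-1.18210)·e^(−0.174015·3.382) = 1.18210 + (-1.18210)·0.555150 = 0.525857 mol/L.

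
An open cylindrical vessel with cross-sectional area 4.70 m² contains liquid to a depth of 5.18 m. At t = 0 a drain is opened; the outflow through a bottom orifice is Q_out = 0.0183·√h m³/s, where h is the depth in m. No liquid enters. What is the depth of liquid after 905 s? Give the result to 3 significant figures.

0.264 m

A dh/dt = −Q_out = −0.0183 √h.
Separate and integrate: 2(√h − √h₀) = −(0.0183/A) t.
√h = √5.18 − 0.0183·905/(2·4.70) = 2.2760 − 1.7619 = 0.51410.
h = 0.51410² = 0.26430 m.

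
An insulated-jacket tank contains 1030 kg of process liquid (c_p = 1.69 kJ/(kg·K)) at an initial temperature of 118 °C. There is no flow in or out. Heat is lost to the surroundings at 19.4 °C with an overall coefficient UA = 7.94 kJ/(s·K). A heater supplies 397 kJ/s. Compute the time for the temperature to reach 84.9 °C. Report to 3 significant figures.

Lumped-capacitance energy balance: M c_p dT/dt = UA(T_amb − T) + Q̇.
τ = M c_p/UA = 219.23 s; T_ss = T_amb + Q̇/UA = 19.4 + 397/7.94 = 69.400 °C.
T(t) = T_ss + (T₀ − T_ss)e^(−t/τ); set T = 84.9:
t = −τ ln[(T − T_ss)/(T₀ − T_ss)] = −219.23 · ln(0.31893) = 250.53 s.

251 s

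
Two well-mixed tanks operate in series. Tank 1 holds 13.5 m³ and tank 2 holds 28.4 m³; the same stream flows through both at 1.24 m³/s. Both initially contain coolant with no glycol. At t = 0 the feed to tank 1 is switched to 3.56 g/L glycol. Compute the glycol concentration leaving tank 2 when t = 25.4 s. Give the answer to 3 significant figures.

Time constants: τᵢ = Vᵢ/Q for each well-mixed tank.
τ₁ = 13.5/1.24 = 10.887 s; τ₂ = 28.4/1.24 = 22.903 s.
Tank 1: C₁ = C_in(1 − e^(−t/τ₁)). Tank 2 (τ₁ ≠ τ₂): C₂ = C_in[1 − (τ₁ e^(−t/τ₁) − τ₂ e^(−t/τ₂))/(τ₁ − τ₂)].
At t = 25.4: e^(−t/τ₁) = 0.097001, e^(−t/τ₂) = 0.32988.
C₂ = 3.56·[1 − (10.887·0.097001 − 22.903·0.32988)/(-12.016)] = 3.56·0.45911 = 1.6344 g/L.

1.63 g/L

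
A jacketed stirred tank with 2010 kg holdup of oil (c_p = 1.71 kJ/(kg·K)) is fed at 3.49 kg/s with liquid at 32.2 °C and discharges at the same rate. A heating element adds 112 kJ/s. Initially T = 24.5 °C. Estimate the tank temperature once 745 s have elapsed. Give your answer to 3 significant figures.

Energy balance: M c_p dT/dt = ṁ c_p (T_in − T) + 112.
τ = M/ṁ = 575.93 s; T_ss = T_in + Q̇/(ṁ c_p) = 32.2 + 112/(3.49·1.71) = 50.967 °C.
T approaches T_ss exponentially: T(t) = T_ss + (T₀ − T_ss) e^(−t/τ).
T(745) = 50.967 + (-26.467)·e^(−745/575.93) = 50.967 + (-26.467)·0.27429 = 43.707 °C.

43.7 °C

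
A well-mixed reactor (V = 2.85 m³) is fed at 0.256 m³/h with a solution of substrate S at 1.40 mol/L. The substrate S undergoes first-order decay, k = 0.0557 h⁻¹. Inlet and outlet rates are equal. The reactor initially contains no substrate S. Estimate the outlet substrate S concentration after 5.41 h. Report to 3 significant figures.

0.471 mol/L

Species balance: V dC/dt = Q C_in − Q C − k V C.
dC/dt = (Q/V) C_in − (Q/V + k) C; effective rate a = Q/V + k = 0.089825 + 0.0557 = 0.14552 h⁻¹.
C_ss = Q C_in/(Q + kV) = 0.86415 mol/L; C(t) = C_ss + (C₀ − C_ss) e^(−a t).
C(5.41) = 0.86415 + (-0.86415)·e^(−0.14552·5.41) = 0.86415 + (-0.86415)·0.45508 = 0.47089 mol/L.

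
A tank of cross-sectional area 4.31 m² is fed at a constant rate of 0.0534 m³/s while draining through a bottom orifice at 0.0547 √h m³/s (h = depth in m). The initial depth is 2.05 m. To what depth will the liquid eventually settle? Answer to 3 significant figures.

Level balance: A dh/dt = 0.0534 − 0.0547 √h. Setting dh/dt = 0:
Q_in = 0.0547 √h_ss ⇒ √h_ss = 0.0534/0.0547 = 0.97623.
h_ss = 0.97623² = 0.95303 m. (Since h₀ = 2.05 m > h_ss, the level will fall toward this value.)

0.953 m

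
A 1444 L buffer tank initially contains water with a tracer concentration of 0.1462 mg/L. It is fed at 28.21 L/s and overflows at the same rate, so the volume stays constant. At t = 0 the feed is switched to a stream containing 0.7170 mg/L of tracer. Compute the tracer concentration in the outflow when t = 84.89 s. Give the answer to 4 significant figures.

Species balance on the tank: V dC/dt = Q(C_in − C).
Rewrite as dC/dt + C/τ = C_in/τ, τ = V/Q = 51.1875 s.
C approaches C_in exponentially: C(t) = C_in + (C₀ − C_in) e^(−t/τ).
C(84.89) = 0.7170 + (0.1462 − 0.7170)·e^(−84.89/51.1875) = 0.7170 + (-0.570800)·0.190441 = 0.608296 mg/L.

0.6083 mg/L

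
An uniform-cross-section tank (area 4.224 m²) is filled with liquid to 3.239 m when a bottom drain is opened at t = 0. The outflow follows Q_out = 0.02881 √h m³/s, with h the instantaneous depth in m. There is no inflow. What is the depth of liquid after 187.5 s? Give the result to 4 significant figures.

A dh/dt = −Q_out = −0.02881 √h.
∫ h^(−1/2) dh = −(0.02881/A) ∫ dt, giving 2√h = 2√h₀ − (0.02881/A) t.
√h = √3.239 − 0.02881·187.5/(2·4.224) = 1.79972 − 0.639426 = 1.16030.
h = 1.16030² = 1.34629 m.

1.346 m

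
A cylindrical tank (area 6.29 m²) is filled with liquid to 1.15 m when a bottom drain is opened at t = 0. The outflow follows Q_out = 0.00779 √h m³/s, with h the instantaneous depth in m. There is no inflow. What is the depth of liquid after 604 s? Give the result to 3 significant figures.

0.488 m

Mass balance (ρ constant): A dh/dt = −0.00779 √h.
Separate and integrate: 2(√h − √h₀) = −(0.00779/A) t.
√h = √1.15 − 0.00779·604/(2·6.29) = 1.0724 − 0.37402 = 0.69836.
h = 0.69836² = 0.48771 m.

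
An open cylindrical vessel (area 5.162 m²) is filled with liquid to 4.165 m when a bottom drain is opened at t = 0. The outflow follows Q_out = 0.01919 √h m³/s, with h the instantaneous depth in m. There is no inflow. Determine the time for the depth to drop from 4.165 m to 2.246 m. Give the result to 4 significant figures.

291.7 s

Volume balance on the tank: A dh/dt = −0.01919 √h.
∫ h^(−1/2) dh = −(0.01919/A) ∫ dt, giving 2√h = 2√h₀ − (0.01919/A) t.
t = 2A(√h₀ − √h)/0.01919 = 2·5.162·(√4.165 − √2.246)/0.01919
  = 10.3240 × (2.04083 − 1.49867) / 0.01919 = 291.680 s.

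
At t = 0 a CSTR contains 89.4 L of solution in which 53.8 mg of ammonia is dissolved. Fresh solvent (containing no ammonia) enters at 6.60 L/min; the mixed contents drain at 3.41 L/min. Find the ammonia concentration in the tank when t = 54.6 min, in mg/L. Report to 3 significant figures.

0.0643 mg/L

Total volume: dV/dt = Q_in − Q_out = 3.1900 L/min, so V(t) = 89.4 + 3.1900 t and V(54.6) = 263.57 L.
Species balance (pure solvent in): dm/dt = −Q_out · m/V(t).
dm/m = −Q_out dt/(V₀ + 3.1900 t); integrating gives ln(m/m₀) = −(Q_out/(Q_in−Q_out)) ln(V/V₀).
m = m₀ (V₀/V)^(Q_out/(Q_in−Q_out)) = 53.8 × (89.4/263.57)^(1.0690) = 16.937 mg.
C = m/V = 16.937/263.57 = 0.064259 mg/L.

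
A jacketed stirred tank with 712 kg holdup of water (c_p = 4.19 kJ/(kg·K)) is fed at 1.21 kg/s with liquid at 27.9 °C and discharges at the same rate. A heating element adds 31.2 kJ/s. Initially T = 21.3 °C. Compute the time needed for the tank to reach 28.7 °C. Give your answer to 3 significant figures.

First-law balance (no shaft work): M c_p dT/dt = ṁ c_p (T_in − T) + 31.2.
τ = M/ṁ = 588.43 s; T_ss = T_in + Q̇/(ṁ c_p) = 34.054 °C.
T(t) = T_ss + (T₀ − T_ss) e^(−t/τ). Set T = 28.7:
e^(−t/τ) = (28.7 − 34.054)/(21.3 − 34.054) = 0.41979
t = −588.43 · ln(0.41979) = 510.76 s.

511 s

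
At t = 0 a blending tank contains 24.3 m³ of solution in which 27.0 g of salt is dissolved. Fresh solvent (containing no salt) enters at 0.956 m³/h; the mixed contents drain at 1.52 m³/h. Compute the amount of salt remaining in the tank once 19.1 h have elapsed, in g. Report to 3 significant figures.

Let m(t) be the amount of salt. Volume: V(t) = V₀ + (Q_in − Q_out) t = 24.3 − 0.56400 t; V(19.1) = 13.528 m³.
No salt enters, so dm/dt = −Q_out · (m/V).
Separate: dm/m = −Q_out dt/V(t) ⇒ ln(m/m₀) = −(Q_out/(Q_in−Q_out)) ln(V/V₀).
m = m₀ (V₀/V)^(Q_out/(Q_in−Q_out)) = 27.0 × (24.3/13.528)^(-2.6950) = 5.5691 g.

5.57 g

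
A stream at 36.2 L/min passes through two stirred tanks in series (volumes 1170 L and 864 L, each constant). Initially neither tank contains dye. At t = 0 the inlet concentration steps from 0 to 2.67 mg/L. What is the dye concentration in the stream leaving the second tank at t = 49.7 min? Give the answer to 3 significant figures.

Each tank obeys Vᵢ dCᵢ/dt = Q(Cᵢ₋₁ − Cᵢ), so τᵢ = Vᵢ/Q.
τ₁ = 1170/36.2 = 32.320 min; τ₂ = 864/36.2 = 23.867 min.
Solving the cascade with C₁(0)=C₂(0)=0 gives C₂(t) = C_in[1 − (τ₁ e^(−t/τ₁) − τ₂ e^(−t/τ₂))/(τ₁ − τ₂)].
At t = 49.7: e^(−t/τ₁) = 0.21487, e^(−t/τ₂) = 0.12464.
C₂ = 2.67·[1 − (32.320·0.21487 − 23.867·0.12464)/(8.4530)] = 2.67·0.53036 = 1.4161 mg/L.

1.42 mg/L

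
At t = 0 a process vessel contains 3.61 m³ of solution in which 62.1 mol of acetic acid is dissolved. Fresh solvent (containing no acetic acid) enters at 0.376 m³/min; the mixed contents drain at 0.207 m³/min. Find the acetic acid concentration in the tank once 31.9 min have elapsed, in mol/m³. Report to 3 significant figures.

Total volume: dV/dt = Q_in − Q_out = 0.16900 m³/min, so V(t) = 3.61 + 0.16900 t and V(31.9) = 9.0011 m³.
Solute balance: dm/dt = 0 − Q_out C = −Q_out m/V(t).
dm/m = −Q_out dt/(V₀ + 0.16900 t); integrating gives ln(m/m₀) = −(Q_out/(Q_in−Q_out)) ln(V/V₀).
m = m₀ (V₀/V)^(Q_out/(Q_in−Q_out)) = 62.1 × (3.61/9.0011)^(1.2249) = 20.281 mol.
C = m/V = 20.281/9.0011 = 2.2531 mol/m³.

2.25 mol/m³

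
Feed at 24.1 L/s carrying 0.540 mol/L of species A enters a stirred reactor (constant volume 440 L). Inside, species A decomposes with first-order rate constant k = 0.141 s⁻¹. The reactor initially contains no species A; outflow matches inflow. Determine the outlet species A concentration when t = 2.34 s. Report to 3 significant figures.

Accumulation = in − out − consumed: V dC/dt = Q C_in − Q C − k V C.
dC/dt = (Q/V) C_in − (Q/V + k) C; effective rate a = Q/V + k = 0.054773 + 0.141 = 0.19577 s⁻¹.
C_ss = Q C_in/(Q + kV) = 0.15108 mol/L; C(t) = C_ss + (C₀ − C_ss) e^(−a t).
C(2.34) = 0.15108 + (-0.15108)·e^(−0.19577·2.34) = 0.15108 + (-0.15108)·0.63248 = 0.055525 mol/L.

0.0555 mol/L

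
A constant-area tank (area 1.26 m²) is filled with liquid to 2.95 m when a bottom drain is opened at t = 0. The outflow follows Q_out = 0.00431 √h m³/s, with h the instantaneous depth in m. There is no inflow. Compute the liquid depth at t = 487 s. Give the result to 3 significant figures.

Accumulation of liquid (constant cross-section A): A dh/dt = −0.00431 √h.
This is separable: 2 d(√h)/dt = −0.00431/A, so √h = √h₀ − (0.00431/(2A)) t.
√h = √2.95 − 0.00431·487/(2·1.26) = 1.7176 − 0.83292 = 0.88463.
h = 0.88463² = 0.78257 m.

0.783 m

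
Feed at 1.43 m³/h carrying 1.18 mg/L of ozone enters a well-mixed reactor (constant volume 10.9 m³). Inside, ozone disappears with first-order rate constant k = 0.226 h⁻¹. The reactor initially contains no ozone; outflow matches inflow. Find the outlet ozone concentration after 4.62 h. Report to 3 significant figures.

Accumulation = in − out − consumed: V dC/dt = Q C_in − Q C − k V C.
This is linear with rate a = Q/V + k = 0.35719 h⁻¹.
C_ss = Q C_in/(Q + kV) = 0.43340 mg/L; C(t) = C_ss + (C₀ − C_ss) e^(−a t).
C(4.62) = 0.43340 + (-0.43340)·e^(−0.35719·4.62) = 0.43340 + (-0.43340)·0.19201 = 0.35018 mg/L.

0.350 mg/L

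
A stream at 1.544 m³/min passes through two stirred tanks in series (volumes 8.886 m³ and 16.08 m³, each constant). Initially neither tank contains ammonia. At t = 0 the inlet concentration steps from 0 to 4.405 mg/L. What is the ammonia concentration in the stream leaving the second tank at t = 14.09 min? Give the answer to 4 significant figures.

2.330 mg/L

Time constants: τᵢ = Vᵢ/Q for each well-mixed tank.
τ₁ = 8.886/1.544 = 5.75518 min; τ₂ = 16.08/1.544 = 10.4145 min.
Solving the cascade with C₁(0)=C₂(0)=0 gives C₂(t) = C_in[1 − (τ₁ e^(−t/τ₁) − τ₂ e^(−t/τ₂))/(τ₁ − τ₂)].
At t = 14.09: e^(−t/τ₁) = 0.0864466, e^(−t/τ₂) = 0.258484.
C₂ = 4.405·[1 − (5.75518·0.0864466 − 10.4145·0.258484)/(-4.65933)] = 4.405·0.529015 = 2.33031 mg/L.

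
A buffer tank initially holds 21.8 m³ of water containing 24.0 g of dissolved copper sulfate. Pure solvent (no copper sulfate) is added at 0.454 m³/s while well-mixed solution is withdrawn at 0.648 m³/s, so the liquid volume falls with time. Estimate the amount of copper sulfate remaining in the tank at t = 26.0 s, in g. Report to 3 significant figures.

Let m(t) be the amount of copper sulfate. Volume: V(t) = V₀ + (Q_in − Q_out) t = 21.8 − 0.19400 t; V(26.0) = 16.756 m³.
No copper sulfate enters, so dm/dt = −Q_out · (m/V).
Separate: dm/m = −Q_out dt/V(t) ⇒ ln(m/m₀) = −(Q_out/(Q_in−Q_out)) ln(V/V₀).
m = m₀ (V₀/V)^(Q_out/(Q_in−Q_out)) = 24.0 × (21.8/16.756)^(-3.3402) = 9.9649 g.

9.96 g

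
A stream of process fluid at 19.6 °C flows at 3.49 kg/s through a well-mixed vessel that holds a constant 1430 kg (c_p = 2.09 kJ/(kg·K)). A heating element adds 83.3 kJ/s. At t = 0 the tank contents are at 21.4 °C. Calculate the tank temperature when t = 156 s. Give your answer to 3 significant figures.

24.4 °C

Unsteady energy balance on the tank contents: M c_p dT/dt = ṁ c_p (T_in − T) + 83.3.
Rearrange: dT/dt = (T_ss − T)/τ with τ = M/ṁ = 409.74 s and T_ss = T_in + Q̇/(ṁ c_p) = 31.020 °C.
T approaches T_ss exponentially: T(t) = T_ss + (T₀ − T_ss) e^(−t/τ).
T(156) = 31.020 + (-9.6202)·e^(−156/409.74) = 31.020 + (-9.6202)·0.68336 = 24.446 °C.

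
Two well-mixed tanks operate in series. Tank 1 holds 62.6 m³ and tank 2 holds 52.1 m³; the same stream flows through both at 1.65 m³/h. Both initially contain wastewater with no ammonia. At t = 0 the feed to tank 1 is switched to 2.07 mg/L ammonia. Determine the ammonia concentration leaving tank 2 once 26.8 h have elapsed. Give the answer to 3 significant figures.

0.376 mg/L

Species balance on tank i: dCᵢ/dt = (Cᵢ₋₁ − Cᵢ)/τᵢ with τᵢ = Vᵢ/Q.
τ₁ = 62.6/1.65 = 37.939 h; τ₂ = 52.1/1.65 = 31.576 h.
Solving the cascade with C₁(0)=C₂(0)=0 gives C₂(t) = C_in[1 − (τ₁ e^(−t/τ₁) − τ₂ e^(−t/τ₂))/(τ₁ − τ₂)].
At t = 26.8: e^(−t/τ₁) = 0.49342, e^(−t/τ₂) = 0.42795.
C₂ = 2.07·[1 − (37.939·0.49342 − 31.576·0.42795)/(6.3636)] = 2.07·0.18170 = 0.37612 mg/L.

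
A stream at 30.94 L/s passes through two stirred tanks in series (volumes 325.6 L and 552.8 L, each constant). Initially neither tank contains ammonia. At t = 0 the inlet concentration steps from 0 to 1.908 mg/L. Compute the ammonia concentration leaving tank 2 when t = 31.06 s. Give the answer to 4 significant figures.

1.235 mg/L

Species balance on tank i: dCᵢ/dt = (Cᵢ₋₁ − Cᵢ)/τᵢ with τᵢ = Vᵢ/Q.
τ₁ = 325.6/30.94 = 10.5236 s; τ₂ = 552.8/30.94 = 17.8668 s.
Tank 1: C₁ = C_in(1 − e^(−t/τ₁)). Tank 2 (τ₁ ≠ τ₂): C₂ = C_in[1 − (τ₁ e^(−t/τ₁) − τ₂ e^(−t/τ₂))/(τ₁ − τ₂)].
At t = 31.06: e^(−t/τ₁) = 0.0522632, e^(−t/τ₂) = 0.175799.
C₂ = 1.908·[1 − (10.5236·0.0522632 − 17.8668·0.175799)/(-7.34324)] = 1.908·0.647163 = 1.23479 mg/L.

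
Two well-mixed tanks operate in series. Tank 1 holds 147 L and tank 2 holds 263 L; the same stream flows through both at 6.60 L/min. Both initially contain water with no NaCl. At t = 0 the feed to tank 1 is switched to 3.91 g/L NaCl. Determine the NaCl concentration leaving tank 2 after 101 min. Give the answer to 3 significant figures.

Time constants: τᵢ = Vᵢ/Q for each well-mixed tank.
τ₁ = 147/6.60 = 22.273 min; τ₂ = 263/6.60 = 39.848 min.
Solving the cascade with C₁(0)=C₂(0)=0 gives C₂(t) = C_in[1 − (τ₁ e^(−t/τ₁) − τ₂ e^(−t/τ₂))/(τ₁ − τ₂)].
At t = 101: e^(−t/τ₁) = 0.010730, e^(−t/τ₂) = 0.079293.
C₂ = 3.91·[1 − (22.273·0.010730 − 39.848·0.079293)/(-17.576)] = 3.91·0.83382 = 3.2602 g/L.

3.26 g/L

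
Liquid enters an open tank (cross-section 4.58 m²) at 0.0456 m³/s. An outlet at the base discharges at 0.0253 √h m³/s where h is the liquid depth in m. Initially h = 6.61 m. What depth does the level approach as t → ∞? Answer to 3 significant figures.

3.25 m

Level balance: A dh/dt = 0.0456 − 0.0253 √h. Setting dh/dt = 0:
Q_in = 0.0253 √h_ss ⇒ √h_ss = 0.0456/0.0253 = 1.8024.
h_ss = 1.8024² = 3.2485 m. (Since h₀ = 6.61 m > h_ss, the level will fall toward this value.)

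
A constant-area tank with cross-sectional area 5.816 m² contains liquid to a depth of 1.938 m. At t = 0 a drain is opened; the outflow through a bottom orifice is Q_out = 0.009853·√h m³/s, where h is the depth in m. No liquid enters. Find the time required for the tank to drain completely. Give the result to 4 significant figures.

Mass balance (ρ constant): A dh/dt = −0.009853 √h.
Separate and integrate: 2(√h − √h₀) = −(0.009853/A) t.
Tank is empty when √h = 0: t_empty = 2A√h₀/0.009853.
t_empty = 2·5.816·√1.938/0.009853 = 11.6320·1.39212/0.009853 = 1643.47 s.

1643 s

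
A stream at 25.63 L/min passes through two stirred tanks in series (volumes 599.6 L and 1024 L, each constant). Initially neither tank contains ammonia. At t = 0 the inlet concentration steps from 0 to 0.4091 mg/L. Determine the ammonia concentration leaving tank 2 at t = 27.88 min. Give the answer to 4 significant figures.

0.09339 mg/L

Each tank obeys Vᵢ dCᵢ/dt = Q(Cᵢ₋₁ − Cᵢ), so τᵢ = Vᵢ/Q.
τ₁ = 599.6/25.63 = 23.3945 min; τ₂ = 1024/25.63 = 39.9532 min.
Tank 1: C₁ = C_in(1 − e^(−t/τ₁)). Tank 2 (τ₁ ≠ τ₂): C₂ = C_in[1 − (τ₁ e^(−t/τ₁) − τ₂ e^(−t/τ₂))/(τ₁ − τ₂)].
At t = 27.88: e^(−t/τ₁) = 0.303694, e^(−t/τ₂) = 0.497671.
C₂ = 0.4091·[1 − (23.3945·0.303694 − 39.9532·0.497671)/(-16.5587)] = 0.4091·0.228275 = 0.0933875 mg/L.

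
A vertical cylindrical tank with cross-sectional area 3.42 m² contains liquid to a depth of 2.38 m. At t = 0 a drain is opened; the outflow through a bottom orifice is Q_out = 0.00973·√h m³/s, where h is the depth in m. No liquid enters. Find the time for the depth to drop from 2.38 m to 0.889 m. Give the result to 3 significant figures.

422 s

Unsteady balance on liquid volume: A dh/dt = −0.00973 √h.
Separate and integrate: 2(√h − √h₀) = −(0.00973/A) t.
t = 2A(√h₀ − √h)/0.00973 = 2·3.42·(√2.38 − √0.889)/0.00973
  = 6.8400 × (1.5427 − 0.94287) / 0.00973 = 421.69 s.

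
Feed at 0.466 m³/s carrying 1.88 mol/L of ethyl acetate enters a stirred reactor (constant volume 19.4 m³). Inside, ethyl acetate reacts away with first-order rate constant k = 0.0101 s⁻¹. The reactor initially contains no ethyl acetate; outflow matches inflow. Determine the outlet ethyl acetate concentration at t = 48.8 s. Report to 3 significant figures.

1.07 mol/L

Species balance: V dC/dt = Q C_in − Q C − k V C.
dC/dt = (Q/V) C_in − (Q/V + k) C; effective rate a = Q/V + k = 0.024021 + 0.0101 = 0.034121 s⁻¹.
C_ss = Q C_in/(Q + kV) = 1.3235 mol/L; C(t) = C_ss + (C₀ − C_ss) e^(−a t).
C(48.8) = 1.3235 + (-1.3235)·e^(−0.034121·48.8) = 1.3235 + (-1.3235)·0.18917 = 1.0731 mol/L.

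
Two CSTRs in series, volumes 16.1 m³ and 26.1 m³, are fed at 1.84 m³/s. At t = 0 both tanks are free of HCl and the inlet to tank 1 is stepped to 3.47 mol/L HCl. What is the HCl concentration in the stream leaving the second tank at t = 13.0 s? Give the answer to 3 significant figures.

1.11 mol/L

Each tank obeys Vᵢ dCᵢ/dt = Q(Cᵢ₋₁ − Cᵢ), so τᵢ = Vᵢ/Q.
τ₁ = 16.1/1.84 = 8.7500 s; τ₂ = 26.1/1.84 = 14.185 s.
Solving the cascade with C₁(0)=C₂(0)=0 gives C₂(t) = C_in[1 − (τ₁ e^(−t/τ₁) − τ₂ e^(−t/τ₂))/(τ₁ − τ₂)].
At t = 13.0: e^(−t/τ₁) = 0.22634, e^(−t/τ₂) = 0.39993.
C₂ = 3.47·[1 − (8.7500·0.22634 − 14.185·0.39993)/(-5.4348)] = 3.47·0.32060 = 1.1125 mol/L.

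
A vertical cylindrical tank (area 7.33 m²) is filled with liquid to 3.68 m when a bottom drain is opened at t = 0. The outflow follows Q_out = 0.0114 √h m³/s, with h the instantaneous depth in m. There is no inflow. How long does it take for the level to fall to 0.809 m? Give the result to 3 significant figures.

Unsteady balance on liquid volume: A dh/dt = −0.0114 √h.
Separate and integrate: 2(√h − √h₀) = −(0.0114/A) t.
t = 2A(√h₀ − √h)/0.0114 = 2·7.33·(√3.68 − √0.809)/0.0114
  = 14.660 × (1.9183 − 0.89944) / 0.0114 = 1310.3 s.

1310 s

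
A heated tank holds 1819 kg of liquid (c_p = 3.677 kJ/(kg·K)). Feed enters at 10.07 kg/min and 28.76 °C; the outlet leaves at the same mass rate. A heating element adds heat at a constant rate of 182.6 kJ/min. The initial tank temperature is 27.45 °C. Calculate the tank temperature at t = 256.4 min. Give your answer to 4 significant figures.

M c_p dT/dt = ṁ c_p (T_in − T) + Q̇.
τ = M/ṁ = 180.636 min; T_ss = T_in + Q̇/(ṁ c_p) = 28.76 + 182.6/(10.07·3.677) = 33.6915 °C.
Solution: T(t) = T_ss + (T₀ − T_ss) e^(−t/τ).
T(256.4) = 33.6915 + (-6.24148)·e^(−256.4/180.636) = 33.6915 + (-6.24148)·0.241851 = 32.1820 °C.

32.18 °C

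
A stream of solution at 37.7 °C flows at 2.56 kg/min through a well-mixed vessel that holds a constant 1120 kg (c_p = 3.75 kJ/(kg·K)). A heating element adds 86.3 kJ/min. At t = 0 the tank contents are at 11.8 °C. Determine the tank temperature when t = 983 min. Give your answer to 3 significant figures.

43.0 °C

Energy balance: M c_p dT/dt = ṁ c_p (T_in − T) + 86.3.
Rearrange: dT/dt = (T_ss − T)/τ with τ = M/ṁ = 437.50 min and T_ss = T_in + Q̇/(ṁ c_p) = 46.690 °C.
Integrating: T(t) = T_ss + (T₀ − T_ss) e^(−t/τ).
T(983) = 46.690 + (-34.890)·e^(−983/437.50) = 46.690 + (-34.890)·0.10573 = 43.001 °C.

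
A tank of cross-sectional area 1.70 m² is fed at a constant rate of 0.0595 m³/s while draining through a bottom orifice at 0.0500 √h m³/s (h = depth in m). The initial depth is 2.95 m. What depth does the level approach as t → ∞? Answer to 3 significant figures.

1.42 m

A dh/dt = Q_in − 0.0500 √h. Steady state requires inflow = outflow:
Q_in = 0.0500 √h_ss ⇒ √h_ss = 0.0595/0.0500 = 1.1900.
h_ss = 1.1900² = 1.4161 m. (Since h₀ = 2.95 m > h_ss, the level will fall toward this value.)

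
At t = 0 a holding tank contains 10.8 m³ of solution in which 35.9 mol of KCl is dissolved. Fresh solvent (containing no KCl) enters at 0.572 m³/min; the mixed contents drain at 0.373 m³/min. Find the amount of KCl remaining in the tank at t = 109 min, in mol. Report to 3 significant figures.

4.56 mol

Total volume: dV/dt = Q_in − Q_out = 0.19900 m³/min, so V(t) = 10.8 + 0.19900 t and V(109) = 32.491 m³.
Solute balance: dm/dt = 0 − Q_out C = −Q_out m/V(t).
dm/m = −Q_out dt/(V₀ + 0.19900 t); integrating gives ln(m/m₀) = −(Q_out/(Q_in−Q_out)) ln(V/V₀).
m = m₀ (V₀/V)^(Q_out/(Q_in−Q_out)) = 35.9 × (10.8/32.491)^(1.8744) = 4.5552 mol.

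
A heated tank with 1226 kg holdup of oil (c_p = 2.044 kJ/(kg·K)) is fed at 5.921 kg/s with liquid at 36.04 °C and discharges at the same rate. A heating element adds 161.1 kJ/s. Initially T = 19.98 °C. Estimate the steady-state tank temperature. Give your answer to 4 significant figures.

49.35 °C

M c_p dT/dt = ṁ c_p (T_in − T) + Q̇.
At steady state dT/dt = 0 ⇒ T_ss = T_in + Q̇/(ṁ c_p) = 36.04 + 161.1/(5.921·2.044) = 49.3513 °C.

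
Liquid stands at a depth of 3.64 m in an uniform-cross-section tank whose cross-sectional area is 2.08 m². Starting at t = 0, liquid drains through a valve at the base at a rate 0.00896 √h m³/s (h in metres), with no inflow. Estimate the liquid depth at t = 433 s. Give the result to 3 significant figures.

0.951 m

With no inflow, A dh/dt = −0.00896 √h.
Separate and integrate: 2(√h − √h₀) = −(0.00896/A) t.
√h = √3.64 − 0.00896·433/(2·2.08) = 1.9079 − 0.93262 = 0.97526.
h = 0.97526² = 0.95114 m.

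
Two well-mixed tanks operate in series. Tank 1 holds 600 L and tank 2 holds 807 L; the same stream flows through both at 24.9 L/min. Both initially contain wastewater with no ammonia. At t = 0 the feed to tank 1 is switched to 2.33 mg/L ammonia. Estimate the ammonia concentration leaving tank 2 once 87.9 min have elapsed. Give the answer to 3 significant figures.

Species balance on tank i: dCᵢ/dt = (Cᵢ₋₁ − Cᵢ)/τᵢ with τᵢ = Vᵢ/Q.
τ₁ = 600/24.9 = 24.096 min; τ₂ = 807/24.9 = 32.410 min.
Tank 1: C₁ = C_in(1 − e^(−t/τ₁)). Tank 2 (τ₁ ≠ τ₂): C₂ = C_in[1 − (τ₁ e^(−t/τ₁) − τ₂ e^(−t/τ₂))/(τ₁ − τ₂)].
At t = 87.9: e^(−t/τ₁) = 0.026047, e^(−t/τ₂) = 0.066393.
C₂ = 2.33·[1 − (24.096·0.026047 − 32.410·0.066393)/(-8.3133)] = 2.33·0.81666 = 1.9028 mg/L.

1.90 mg/L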